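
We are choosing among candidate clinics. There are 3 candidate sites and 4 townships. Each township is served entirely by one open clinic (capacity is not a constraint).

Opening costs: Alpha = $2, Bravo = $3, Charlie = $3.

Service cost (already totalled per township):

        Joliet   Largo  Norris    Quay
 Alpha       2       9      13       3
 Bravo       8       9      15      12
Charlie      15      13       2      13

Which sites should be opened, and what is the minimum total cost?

Open Alpha and Charlie; minimum total cost 21.

For any fixed open set, each township goes to its cheapest open site; total = fixed + service.
{Alpha, Charlie}: Joliet→Alpha 2, Largo→Alpha 9, Norris→Charlie 2, Quay→Alpha 3. Service 16; fixed 5; total 21.
{Alpha, Bravo, Charlie}: service 16 + fixed 8 = 24
{Alpha}: service 27 + fixed 2 = 29
No other subset beats 21.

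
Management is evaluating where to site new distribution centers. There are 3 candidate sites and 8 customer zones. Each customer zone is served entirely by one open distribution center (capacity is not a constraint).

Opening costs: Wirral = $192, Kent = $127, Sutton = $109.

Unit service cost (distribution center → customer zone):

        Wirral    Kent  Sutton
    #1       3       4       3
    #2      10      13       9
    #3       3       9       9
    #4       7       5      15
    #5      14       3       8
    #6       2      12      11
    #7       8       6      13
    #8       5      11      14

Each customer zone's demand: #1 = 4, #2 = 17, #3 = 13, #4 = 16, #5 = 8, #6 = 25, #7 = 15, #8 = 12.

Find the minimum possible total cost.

For any fixed open set, each customer zone goes to its cheapest open site; total = fixed + service.
{Wirral, Kent}: #1→Wirral 3·4=12, #2→Wirral 10·17=170, #3→Wirral 3·13=39, #4→Kent 5·16=80, #5→Kent 3·8=24, #6→Wirral 2·25=50, #7→Kent 6·15=90, #8→Wirral 5·12=60. Service 525; fixed 319; total 844.
{Wirral}: #1→Wirral 3·4=12, #2→Wirral 10·17=170, #3→Wirral 3·13=39, #4→Wirral 7·16=112, #5→Wirral 14·8=112, #6→Wirral 2·25=50, #7→Wirral 8·15=120, #8→Wirral 5·12=60. Service 675; fixed 192; total 867.
{Wirral, Sutton}: #1→Wirral 3·4=12, #2→Sutton 9·17=153, #3→Wirral 3·13=39, #4→Wirral 7·16=112, #5→Sutton 8·8=64, #6→Wirral 2·25=50, #7→Wirral 8·15=120, #8→Wirral 5·12=60. Service 610; fixed 301; total 911.
{Wirral, Kent, Sutton}: service 508 + fixed 428 = 936
No other subset beats 844.

Minimum total cost: 844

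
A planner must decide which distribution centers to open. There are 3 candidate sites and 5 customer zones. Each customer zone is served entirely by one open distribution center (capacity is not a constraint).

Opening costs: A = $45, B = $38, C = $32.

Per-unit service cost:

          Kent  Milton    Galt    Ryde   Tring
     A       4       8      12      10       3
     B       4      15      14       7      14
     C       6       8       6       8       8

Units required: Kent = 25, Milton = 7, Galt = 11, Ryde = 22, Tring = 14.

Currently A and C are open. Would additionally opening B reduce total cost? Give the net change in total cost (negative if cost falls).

No — net change +16 (cost rises by 16).

Current service cost with {A, C}: 440.
Adding B: each customer zone re-picks its cheapest; new service cost 418, saving 22.
Extra fixed cost: 38. Net change = 38 − 22 = 16.
(Totals: 517 → 533.)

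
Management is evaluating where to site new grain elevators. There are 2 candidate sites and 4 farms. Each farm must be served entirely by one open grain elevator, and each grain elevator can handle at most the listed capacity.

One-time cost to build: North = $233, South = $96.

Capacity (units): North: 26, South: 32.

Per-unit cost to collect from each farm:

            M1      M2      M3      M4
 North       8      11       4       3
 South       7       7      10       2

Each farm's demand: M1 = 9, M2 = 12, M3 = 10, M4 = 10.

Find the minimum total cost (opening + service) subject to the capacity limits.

Minimum total cost: 536

Open {North, South}: M1→South 7·9=63, M2→South 7·12=84, M3→North 4·10=40, M4→South 2·10=20.
Loads: North carries 10/26, South carries 31/32. Service 207; fixed 329; total 536.
Next best feasible plan costs 545.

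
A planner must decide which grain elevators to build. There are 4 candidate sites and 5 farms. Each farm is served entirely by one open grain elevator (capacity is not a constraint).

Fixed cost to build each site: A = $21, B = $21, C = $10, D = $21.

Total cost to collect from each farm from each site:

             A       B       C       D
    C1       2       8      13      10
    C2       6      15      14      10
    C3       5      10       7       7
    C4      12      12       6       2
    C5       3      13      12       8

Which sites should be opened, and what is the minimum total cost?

Open A only; minimum total cost 49.

For any fixed open set, each farm goes to its cheapest open site; total = fixed + service.
{A}: C1→A 2, C2→A 6, C3→A 5, C4→A 12, C5→A 3. Service 28; fixed 21; total 49.
{A, C}: C1→A 2, C2→A 6, C3→A 5, C4→C 6, C5→A 3. Service 22; fixed 31; total 53.
{D}: C1→D 10, C2→D 10, C3→D 7, C4→D 2, C5→D 8. Service 37; fixed 21; total 58.
{A, B, C, D}: C1→A 2, C2→A 6, C3→A 5, C4→D 2, C5→A 3. Service 18; fixed 73; total 91.
No other subset beats 49.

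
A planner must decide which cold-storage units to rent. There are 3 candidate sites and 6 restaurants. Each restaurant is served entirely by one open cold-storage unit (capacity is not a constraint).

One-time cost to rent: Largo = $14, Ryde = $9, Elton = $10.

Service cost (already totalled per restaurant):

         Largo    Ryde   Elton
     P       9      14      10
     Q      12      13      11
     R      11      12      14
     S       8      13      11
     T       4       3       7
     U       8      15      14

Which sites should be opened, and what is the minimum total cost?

For any fixed open set, each restaurant goes to its cheapest open site; total = fixed + service.
{Largo}: P→Largo 9, Q→Largo 12, R→Largo 11, S→Largo 8, T→Largo 4, U→Largo 8. Service 52; fixed 14; total 66.
{Largo, Ryde}: service 51 + fixed 23 = 74
{Largo, Elton}: service 51 + fixed 24 = 75
{Largo, Ryde, Elton}: service 50 + fixed 33 = 83
No other subset beats 66.

Open Largo only; minimum total cost 66.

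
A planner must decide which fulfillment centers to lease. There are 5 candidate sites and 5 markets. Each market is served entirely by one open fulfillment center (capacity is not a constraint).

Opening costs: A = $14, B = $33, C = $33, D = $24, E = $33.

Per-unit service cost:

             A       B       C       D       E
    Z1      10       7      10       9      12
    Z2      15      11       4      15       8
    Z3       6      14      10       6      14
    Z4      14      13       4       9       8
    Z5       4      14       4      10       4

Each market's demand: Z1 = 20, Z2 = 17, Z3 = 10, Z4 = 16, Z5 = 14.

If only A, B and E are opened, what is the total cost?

Each market is assigned to its cheapest site among the open ones.
{A, B, E}: Z1→B 7·20=140, Z2→E 8·17=136, Z3→A 6·10=60, Z4→E 8·16=128, Z5→A 4·14=56. Service 520; fixed 80; total 600.

Total cost: 600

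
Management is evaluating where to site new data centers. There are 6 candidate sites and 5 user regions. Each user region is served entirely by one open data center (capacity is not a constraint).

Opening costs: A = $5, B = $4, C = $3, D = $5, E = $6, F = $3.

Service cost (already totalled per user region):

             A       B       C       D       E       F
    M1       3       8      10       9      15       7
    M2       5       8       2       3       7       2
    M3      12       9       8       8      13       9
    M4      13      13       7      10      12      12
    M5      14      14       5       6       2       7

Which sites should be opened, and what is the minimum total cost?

Open A and C; minimum total cost 33.

For any fixed open set, each user region goes to its cheapest open site; total = fixed + service.
{A, C}: M1→A 3, M2→C 2, M3→C 8, M4→C 7, M5→C 5. Service 25; fixed 8; total 33.
{C}: M1→C 10, M2→C 2, M3→C 8, M4→C 7, M5→C 5. Service 32; fixed 3; total 35.
{C, F}: service 29 + fixed 6 = 35
{A, B, C, D, E, F}: service 22 + fixed 26 = 48
No other subset beats 33.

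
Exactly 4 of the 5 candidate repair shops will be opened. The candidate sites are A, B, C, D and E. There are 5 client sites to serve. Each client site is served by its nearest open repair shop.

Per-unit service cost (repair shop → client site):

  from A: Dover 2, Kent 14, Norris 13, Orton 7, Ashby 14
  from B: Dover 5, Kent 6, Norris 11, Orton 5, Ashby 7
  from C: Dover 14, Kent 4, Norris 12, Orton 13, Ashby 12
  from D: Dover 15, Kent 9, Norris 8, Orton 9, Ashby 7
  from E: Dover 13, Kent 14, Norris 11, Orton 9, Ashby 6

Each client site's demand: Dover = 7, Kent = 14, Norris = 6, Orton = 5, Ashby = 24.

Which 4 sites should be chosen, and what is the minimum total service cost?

Choose A, C, D and E; total service cost 297.

With exactly 4 open, each client site uses its cheapest among the chosen.
{A, C, D, E}: Dover→A 2·7=14, Kent→C 4·14=56, Norris→D 8·6=48, Orton→A 7·5=35, Ashby→E 6·24=144. Service cost 297.
{A, B, C, E}: service cost 305
{B, C, D, E}: service cost 308
Among all 5 size-4 choices, {A, C, D, E} is lowest.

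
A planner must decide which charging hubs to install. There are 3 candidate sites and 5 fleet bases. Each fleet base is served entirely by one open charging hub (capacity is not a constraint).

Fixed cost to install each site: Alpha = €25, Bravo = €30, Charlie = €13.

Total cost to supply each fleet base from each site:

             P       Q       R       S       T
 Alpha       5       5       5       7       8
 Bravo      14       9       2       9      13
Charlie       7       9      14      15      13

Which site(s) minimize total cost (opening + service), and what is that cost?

Open Alpha only; minimum total cost 55.

For any fixed open set, each fleet base goes to its cheapest open site; total = fixed + service.
{Alpha}: P→Alpha 5, Q→Alpha 5, R→Alpha 5, S→Alpha 7, T→Alpha 8. Service 30; fixed 25; total 55.
{Alpha, Charlie}: service 30 + fixed 38 = 68
{Charlie}: P→Charlie 7, Q→Charlie 9, R→Charlie 14, S→Charlie 15, T→Charlie 13. Service 58; fixed 13; total 71.
{Alpha, Bravo, Charlie}: P→Alpha 5, Q→Alpha 5, R→Bravo 2, S→Alpha 7, T→Alpha 8. Service 27; fixed 68; total 95.
(All 7 nonempty subsets were checked; Alpha only is lowest.)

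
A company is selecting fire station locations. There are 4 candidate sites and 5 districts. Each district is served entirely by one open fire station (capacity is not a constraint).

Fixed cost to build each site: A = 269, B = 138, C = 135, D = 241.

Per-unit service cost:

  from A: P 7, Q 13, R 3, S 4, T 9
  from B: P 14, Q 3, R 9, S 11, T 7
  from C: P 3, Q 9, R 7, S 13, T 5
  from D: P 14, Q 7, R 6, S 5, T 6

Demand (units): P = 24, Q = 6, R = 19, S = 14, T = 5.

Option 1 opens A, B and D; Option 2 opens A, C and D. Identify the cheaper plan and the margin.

Option 2 is cheaper by 80.

Option 1: {A, B, D}: P→A 7·24=168, Q→B 3·6=18, R→A 3·19=57, S→A 4·14=56, T→D 6·5=30. Service 329; fixed 648; total 977.
Option 2: {A, C, D}: P→C 3·24=72, Q→D 7·6=42, R→A 3·19=57, S→A 4·14=56, T→C 5·5=25. Service 252; fixed 645; total 897.
Difference: |977 − 897| = 80.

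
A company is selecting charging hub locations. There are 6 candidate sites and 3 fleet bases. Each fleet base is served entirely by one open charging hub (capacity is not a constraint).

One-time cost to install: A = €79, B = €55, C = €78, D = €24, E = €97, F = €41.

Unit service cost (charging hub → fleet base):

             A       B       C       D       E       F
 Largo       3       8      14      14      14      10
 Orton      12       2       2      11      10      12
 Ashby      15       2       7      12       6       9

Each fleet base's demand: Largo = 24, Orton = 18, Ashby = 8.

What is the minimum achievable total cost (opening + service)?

For any fixed open set, each fleet base goes to its cheapest open site; total = fixed + service.
{A, B}: Largo→A 3·24=72, Orton→B 2·18=36, Ashby→B 2·8=16. Service 124; fixed 134; total 258.
{A, B, D}: service 124 + fixed 158 = 282
{A, B, F}: service 124 + fixed 175 = 299
{A, B, C, D, E, F}: service 124 + fixed 374 = 498
No other subset beats 258.

Minimum total cost: 258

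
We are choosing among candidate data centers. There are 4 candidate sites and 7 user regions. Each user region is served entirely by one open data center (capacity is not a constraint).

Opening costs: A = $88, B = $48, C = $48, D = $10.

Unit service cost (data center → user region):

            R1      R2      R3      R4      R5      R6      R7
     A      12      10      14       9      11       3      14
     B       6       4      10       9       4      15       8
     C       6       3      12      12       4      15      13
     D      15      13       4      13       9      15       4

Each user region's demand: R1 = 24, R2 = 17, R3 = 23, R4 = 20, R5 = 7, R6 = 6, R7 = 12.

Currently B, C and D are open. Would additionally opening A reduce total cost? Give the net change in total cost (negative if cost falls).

No — net change +16 (cost rises by 16).

Current service cost with {B, C, D}: 633.
Adding A: each user region re-picks its cheapest; new service cost 561, saving 72.
Extra fixed cost: 88. Net change = 88 − 72 = 16.
(Totals: 739 → 755.)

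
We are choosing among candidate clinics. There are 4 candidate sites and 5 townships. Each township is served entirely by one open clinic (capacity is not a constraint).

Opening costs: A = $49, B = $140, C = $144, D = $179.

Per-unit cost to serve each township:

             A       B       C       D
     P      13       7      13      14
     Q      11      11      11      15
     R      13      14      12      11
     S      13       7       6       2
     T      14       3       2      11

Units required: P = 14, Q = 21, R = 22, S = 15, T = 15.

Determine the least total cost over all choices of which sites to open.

For any fixed open set, each township goes to its cheapest open site; total = fixed + service.
{B}: P→B 7·14=98, Q→B 11·21=231, R→B 14·22=308, S→B 7·15=105, T→B 3·15=45. Service 787; fixed 140; total 927.
{C}: service 797 + fixed 144 = 941
{A, B}: P→B 7·14=98, Q→A 11·21=231, R→A 13·22=286, S→B 7·15=105, T→B 3·15=45. Service 765; fixed 189; total 954.
{A, B, C, D}: service 631 + fixed 512 = 1143
No other subset beats 927.

Minimum total cost: 927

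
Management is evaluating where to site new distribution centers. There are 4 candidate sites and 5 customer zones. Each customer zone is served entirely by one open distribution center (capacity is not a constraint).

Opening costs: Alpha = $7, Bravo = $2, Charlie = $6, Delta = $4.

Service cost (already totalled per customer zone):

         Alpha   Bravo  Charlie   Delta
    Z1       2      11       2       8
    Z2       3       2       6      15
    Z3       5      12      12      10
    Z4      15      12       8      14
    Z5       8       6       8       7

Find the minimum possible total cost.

Minimum total cost: 36

For any fixed open set, each customer zone goes to its cheapest open site; total = fixed + service.
{Alpha, Bravo}: Z1→Alpha 2, Z2→Bravo 2, Z3→Alpha 5, Z4→Bravo 12, Z5→Bravo 6. Service 27; fixed 9; total 36.
{Alpha, Bravo, Charlie}: service 23 + fixed 15 = 38
{Bravo, Charlie}: Z1→Charlie 2, Z2→Bravo 2, Z3→Bravo 12, Z4→Charlie 8, Z5→Bravo 6. Service 30; fixed 8; total 38.
{Alpha, Bravo, Charlie, Delta}: service 23 + fixed 19 = 42
No other subset beats 36.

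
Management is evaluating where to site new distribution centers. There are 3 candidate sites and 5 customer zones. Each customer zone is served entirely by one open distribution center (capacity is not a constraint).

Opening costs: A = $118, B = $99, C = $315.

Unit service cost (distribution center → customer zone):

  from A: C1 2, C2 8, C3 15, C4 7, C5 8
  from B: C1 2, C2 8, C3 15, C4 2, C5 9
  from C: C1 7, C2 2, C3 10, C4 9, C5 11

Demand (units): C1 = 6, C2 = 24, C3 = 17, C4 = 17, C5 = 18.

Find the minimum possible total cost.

For any fixed open set, each customer zone goes to its cheapest open site; total = fixed + service.
{B}: C1→B 2·6=12, C2→B 8·24=192, C3→B 15·17=255, C4→B 2·17=34, C5→B 9·18=162. Service 655; fixed 99; total 754.
{A}: service 722 + fixed 118 = 840
{B, C}: service 426 + fixed 414 = 840
{A, B, C}: C1→A 2·6=12, C2→C 2·24=48, C3→C 10·17=170, C4→B 2·17=34, C5→A 8·18=144. Service 408; fixed 532; total 940.
No other subset beats 754.

Minimum total cost: 754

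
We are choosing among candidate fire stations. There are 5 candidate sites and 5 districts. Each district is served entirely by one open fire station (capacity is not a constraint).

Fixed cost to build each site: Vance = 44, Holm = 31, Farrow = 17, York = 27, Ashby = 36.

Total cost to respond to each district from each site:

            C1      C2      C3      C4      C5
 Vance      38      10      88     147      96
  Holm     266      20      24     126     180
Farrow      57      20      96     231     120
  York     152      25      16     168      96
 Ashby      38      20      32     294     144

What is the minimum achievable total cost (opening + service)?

For any fixed open set, each district goes to its cheapest open site; total = fixed + service.
{Vance, Holm}: C1→Vance 38, C2→Vance 10, C3→Holm 24, C4→Holm 126, C5→Vance 96. Service 294; fixed 75; total 369.
{Vance, York}: service 307 + fixed 71 = 378
{Vance, Holm, Farrow}: C1→Vance 38, C2→Vance 10, C3→Holm 24, C4→Holm 126, C5→Vance 96. Service 294; fixed 92; total 386.
{Vance, Holm, Farrow, York, Ashby}: service 286 + fixed 155 = 441
No other subset beats 369.

Minimum total cost: 369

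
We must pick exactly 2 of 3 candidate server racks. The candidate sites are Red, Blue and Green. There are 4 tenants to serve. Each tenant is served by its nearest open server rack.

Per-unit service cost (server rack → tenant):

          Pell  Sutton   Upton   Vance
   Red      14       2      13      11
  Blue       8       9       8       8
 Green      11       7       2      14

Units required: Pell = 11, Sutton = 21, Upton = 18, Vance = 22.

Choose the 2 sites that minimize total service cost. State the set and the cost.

Choose Red and Green; total service cost 441.

With exactly 2 open, each tenant uses its cheapest among the chosen.
{Red, Green}: Pell→Green 11·11=121, Sutton→Red 2·21=42, Upton→Green 2·18=36, Vance→Red 11·22=242. Service cost 441.
{Blue, Green}: service cost 447
{Red, Blue}: service cost 450
Among all 3 size-2 choices, {Red, Green} is lowest.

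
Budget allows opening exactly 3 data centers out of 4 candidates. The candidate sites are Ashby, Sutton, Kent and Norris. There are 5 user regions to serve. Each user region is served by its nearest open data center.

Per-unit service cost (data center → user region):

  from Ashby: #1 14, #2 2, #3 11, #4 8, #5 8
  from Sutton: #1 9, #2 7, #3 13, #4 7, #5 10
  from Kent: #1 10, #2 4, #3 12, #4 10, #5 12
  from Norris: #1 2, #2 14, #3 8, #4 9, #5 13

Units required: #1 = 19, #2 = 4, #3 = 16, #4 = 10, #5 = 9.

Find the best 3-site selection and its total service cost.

Choose Ashby, Sutton and Norris; total service cost 316.

With exactly 3 open, each user region uses its cheapest among the chosen.
{Ashby, Sutton, Norris}: #1→Norris 2·19=38, #2→Ashby 2·4=8, #3→Norris 8·16=128, #4→Sutton 7·10=70, #5→Ashby 8·9=72. Service cost 316.
{Ashby, Kent, Norris}: service cost 326
{Sutton, Kent, Norris}: service cost 342
Among all 4 size-3 choices, {Ashby, Sutton, Norris} is lowest.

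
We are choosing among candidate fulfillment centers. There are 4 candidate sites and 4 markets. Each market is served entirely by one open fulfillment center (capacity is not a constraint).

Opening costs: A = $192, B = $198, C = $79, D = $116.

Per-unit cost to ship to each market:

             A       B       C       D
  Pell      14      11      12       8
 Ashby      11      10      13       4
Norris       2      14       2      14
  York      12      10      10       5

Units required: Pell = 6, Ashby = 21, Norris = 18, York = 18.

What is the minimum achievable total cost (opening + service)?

For any fixed open set, each market goes to its cheapest open site; total = fixed + service.
{C, D}: Pell→D 8·6=48, Ashby→D 4·21=84, Norris→C 2·18=36, York→D 5·18=90. Service 258; fixed 195; total 453.
{A, D}: service 258 + fixed 308 = 566
{D}: service 474 + fixed 116 = 590
{A, B, C, D}: service 258 + fixed 585 = 843
No other subset beats 453.

Minimum total cost: 453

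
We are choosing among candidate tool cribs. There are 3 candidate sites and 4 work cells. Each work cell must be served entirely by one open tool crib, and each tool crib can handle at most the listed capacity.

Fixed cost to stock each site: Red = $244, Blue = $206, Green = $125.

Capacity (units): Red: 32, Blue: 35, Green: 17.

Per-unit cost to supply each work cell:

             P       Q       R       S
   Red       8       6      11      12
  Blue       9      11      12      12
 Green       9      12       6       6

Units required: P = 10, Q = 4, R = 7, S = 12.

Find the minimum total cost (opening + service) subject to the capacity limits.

Open {Blue}: P→Blue 9·10=90, Q→Blue 11·4=44, R→Blue 12·7=84, S→Blue 12·12=144.
Loads: Blue carries 33/35. Service 362; fixed 206; total 568.
Next best feasible plan costs 621.

Minimum total cost: 568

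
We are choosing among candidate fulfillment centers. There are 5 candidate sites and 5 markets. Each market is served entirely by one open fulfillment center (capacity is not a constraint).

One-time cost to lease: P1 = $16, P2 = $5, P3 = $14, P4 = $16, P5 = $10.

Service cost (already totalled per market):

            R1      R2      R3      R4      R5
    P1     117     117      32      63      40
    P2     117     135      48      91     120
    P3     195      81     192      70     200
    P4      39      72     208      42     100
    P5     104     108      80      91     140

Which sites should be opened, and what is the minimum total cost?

Open P1 and P4; minimum total cost 257.

For any fixed open set, each market goes to its cheapest open site; total = fixed + service.
{P1, P4}: R1→P4 39, R2→P4 72, R3→P1 32, R4→P4 42, R5→P1 40. Service 225; fixed 32; total 257.
{P1, P2, P4}: R1→P4 39, R2→P4 72, R3→P1 32, R4→P4 42, R5→P1 40. Service 225; fixed 37; total 262.
{P1, P4, P5}: service 225 + fixed 42 = 267
{P1, P2, P3, P4, P5}: service 225 + fixed 61 = 286
No other subset beats 257.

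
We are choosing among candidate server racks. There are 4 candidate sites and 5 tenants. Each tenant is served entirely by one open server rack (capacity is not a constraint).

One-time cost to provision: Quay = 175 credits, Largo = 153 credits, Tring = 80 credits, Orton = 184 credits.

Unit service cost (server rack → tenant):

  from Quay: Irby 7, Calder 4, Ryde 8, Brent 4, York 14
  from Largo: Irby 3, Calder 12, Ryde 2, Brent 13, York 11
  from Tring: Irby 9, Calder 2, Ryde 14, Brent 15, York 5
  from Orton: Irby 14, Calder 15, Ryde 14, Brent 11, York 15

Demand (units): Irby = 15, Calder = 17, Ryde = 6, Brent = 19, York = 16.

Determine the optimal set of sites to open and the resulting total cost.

For any fixed open set, each tenant goes to its cheapest open site; total = fixed + service.
{Quay, Tring}: Irby→Quay 7·15=105, Calder→Tring 2·17=34, Ryde→Quay 8·6=48, Brent→Quay 4·19=76, York→Tring 5·16=80. Service 343; fixed 255; total 598.
{Largo, Tring}: service 418 + fixed 233 = 651
{Quay, Largo, Tring}: service 247 + fixed 408 = 655
{Quay, Largo, Tring, Orton}: service 247 + fixed 592 = 839
No other subset beats 598.

Open Quay and Tring; minimum total cost 598.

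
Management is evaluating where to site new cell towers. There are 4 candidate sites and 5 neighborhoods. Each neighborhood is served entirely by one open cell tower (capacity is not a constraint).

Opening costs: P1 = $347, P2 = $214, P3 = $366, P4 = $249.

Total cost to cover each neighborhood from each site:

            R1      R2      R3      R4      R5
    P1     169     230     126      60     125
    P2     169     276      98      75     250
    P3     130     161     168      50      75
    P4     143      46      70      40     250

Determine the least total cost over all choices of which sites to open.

For any fixed open set, each neighborhood goes to its cheapest open site; total = fixed + service.
{P4}: R1→P4 143, R2→P4 46, R3→P4 70, R4→P4 40, R5→P4 250. Service 549; fixed 249; total 798.
{P3}: service 584 + fixed 366 = 950
{P3, P4}: R1→P3 130, R2→P4 46, R3→P4 70, R4→P4 40, R5→P3 75. Service 361; fixed 615; total 976.
{P1, P2, P3, P4}: service 361 + fixed 1176 = 1537
No other subset beats 798.

Minimum total cost: 798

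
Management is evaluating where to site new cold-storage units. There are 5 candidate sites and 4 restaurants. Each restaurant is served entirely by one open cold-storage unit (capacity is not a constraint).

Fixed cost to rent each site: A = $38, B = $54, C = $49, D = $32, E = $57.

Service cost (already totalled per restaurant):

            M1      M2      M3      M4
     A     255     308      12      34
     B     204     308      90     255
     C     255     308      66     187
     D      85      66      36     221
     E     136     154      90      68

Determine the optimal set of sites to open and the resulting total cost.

For any fixed open set, each restaurant goes to its cheapest open site; total = fixed + service.
{A, D}: M1→D 85, M2→D 66, M3→A 12, M4→A 34. Service 197; fixed 70; total 267.
{A, C, D}: service 197 + fixed 119 = 316
{A, B, D}: M1→D 85, M2→D 66, M3→A 12, M4→A 34. Service 197; fixed 124; total 321.
{A, B, C, D, E}: service 197 + fixed 230 = 427
No other subset beats 267.

Open A and D; minimum total cost 267.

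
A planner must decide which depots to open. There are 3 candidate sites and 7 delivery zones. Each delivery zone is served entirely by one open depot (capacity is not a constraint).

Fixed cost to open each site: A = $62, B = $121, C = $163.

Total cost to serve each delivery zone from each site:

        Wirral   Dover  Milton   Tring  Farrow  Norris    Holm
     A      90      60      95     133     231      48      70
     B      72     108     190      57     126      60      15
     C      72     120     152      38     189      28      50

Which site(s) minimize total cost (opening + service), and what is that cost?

For any fixed open set, each delivery zone goes to its cheapest open site; total = fixed + service.
{A, B}: Wirral→B 72, Dover→A 60, Milton→A 95, Tring→B 57, Farrow→B 126, Norris→A 48, Holm→B 15. Service 473; fixed 183; total 656.
{B}: Wirral→B 72, Dover→B 108, Milton→B 190, Tring→B 57, Farrow→B 126, Norris→B 60, Holm→B 15. Service 628; fixed 121; total 749.
{A, C}: Wirral→C 72, Dover→A 60, Milton→A 95, Tring→C 38, Farrow→C 189, Norris→C 28, Holm→C 50. Service 532; fixed 225; total 757.
{A, B, C}: Wirral→B 72, Dover→A 60, Milton→A 95, Tring→C 38, Farrow→B 126, Norris→C 28, Holm→B 15. Service 434; fixed 346; total 780.
No other subset beats 656.

Open A and B; minimum total cost 656.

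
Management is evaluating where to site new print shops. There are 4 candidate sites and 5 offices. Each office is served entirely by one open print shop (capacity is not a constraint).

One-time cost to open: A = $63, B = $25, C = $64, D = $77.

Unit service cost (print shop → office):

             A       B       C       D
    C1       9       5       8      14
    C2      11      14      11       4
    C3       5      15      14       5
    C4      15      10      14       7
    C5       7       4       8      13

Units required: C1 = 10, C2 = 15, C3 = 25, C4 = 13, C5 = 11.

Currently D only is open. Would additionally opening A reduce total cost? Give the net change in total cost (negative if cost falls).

Yes — net change −53 (cost falls by 53).

Current service cost with {D}: 559.
Adding A: each office re-picks its cheapest; new service cost 443, saving 116.
Extra fixed cost: 63. Net change = 63 − 116 = -53.
(Totals: 636 → 583.)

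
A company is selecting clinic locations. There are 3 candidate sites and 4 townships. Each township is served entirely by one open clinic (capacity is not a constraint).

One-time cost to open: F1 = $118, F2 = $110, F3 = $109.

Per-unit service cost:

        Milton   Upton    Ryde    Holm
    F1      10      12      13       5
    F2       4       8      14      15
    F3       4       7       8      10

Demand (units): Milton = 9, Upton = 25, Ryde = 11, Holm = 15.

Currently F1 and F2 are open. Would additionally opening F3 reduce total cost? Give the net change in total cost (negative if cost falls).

No — net change +29 (cost rises by 29).

Current service cost with {F1, F2}: 454.
Adding F3: each township re-picks its cheapest; new service cost 374, saving 80.
Extra fixed cost: 109. Net change = 109 − 80 = 29.
(Totals: 682 → 711.)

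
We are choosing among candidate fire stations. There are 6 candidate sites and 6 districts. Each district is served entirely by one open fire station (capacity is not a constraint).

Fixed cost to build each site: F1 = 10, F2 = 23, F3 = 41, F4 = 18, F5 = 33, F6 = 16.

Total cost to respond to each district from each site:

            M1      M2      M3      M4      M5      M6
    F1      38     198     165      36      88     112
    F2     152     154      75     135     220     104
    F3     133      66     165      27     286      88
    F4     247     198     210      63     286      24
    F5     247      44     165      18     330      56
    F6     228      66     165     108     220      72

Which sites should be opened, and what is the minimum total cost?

For any fixed open set, each district goes to its cheapest open site; total = fixed + service.
{F1, F2, F4, F5}: M1→F1 38, M2→F5 44, M3→F2 75, M4→F5 18, M5→F1 88, M6→F4 24. Service 287; fixed 84; total 371.
{F1, F2, F5}: M1→F1 38, M2→F5 44, M3→F2 75, M4→F5 18, M5→F1 88, M6→F5 56. Service 319; fixed 66; total 385.
{F1, F2, F4, F5, F6}: service 287 + fixed 100 = 387
{F1, F2, F3, F4, F5, F6}: service 287 + fixed 141 = 428
No other subset beats 371.

Open F1, F2, F4 and F5; minimum total cost 371.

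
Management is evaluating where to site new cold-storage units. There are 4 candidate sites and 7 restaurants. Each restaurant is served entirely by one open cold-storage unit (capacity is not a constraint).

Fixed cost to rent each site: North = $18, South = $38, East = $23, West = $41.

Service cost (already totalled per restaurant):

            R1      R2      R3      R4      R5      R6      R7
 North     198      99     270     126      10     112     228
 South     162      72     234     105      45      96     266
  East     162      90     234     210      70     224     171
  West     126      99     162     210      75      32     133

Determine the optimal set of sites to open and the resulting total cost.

For any fixed open set, each restaurant goes to its cheapest open site; total = fixed + service.
{North, South, West}: R1→West 126, R2→South 72, R3→West 162, R4→South 105, R5→North 10, R6→West 32, R7→West 133. Service 640; fixed 97; total 737.
{North, West}: service 688 + fixed 59 = 747
{South, West}: service 675 + fixed 79 = 754
{North, South, East, West}: R1→West 126, R2→South 72, R3→West 162, R4→South 105, R5→North 10, R6→West 32, R7→West 133. Service 640; fixed 120; total 760.
No other subset beats 737.

Open North, South and West; minimum total cost 737.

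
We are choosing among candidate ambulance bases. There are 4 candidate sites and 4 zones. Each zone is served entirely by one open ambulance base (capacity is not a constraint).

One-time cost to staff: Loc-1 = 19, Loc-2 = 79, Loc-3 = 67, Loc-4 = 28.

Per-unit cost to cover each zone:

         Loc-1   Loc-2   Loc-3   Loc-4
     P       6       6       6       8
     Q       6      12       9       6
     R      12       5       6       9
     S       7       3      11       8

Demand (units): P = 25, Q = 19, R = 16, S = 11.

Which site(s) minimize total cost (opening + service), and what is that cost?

Open Loc-1 and Loc-2; minimum total cost 475.

For any fixed open set, each zone goes to its cheapest open site; total = fixed + service.
{Loc-1, Loc-2}: P→Loc-1 6·25=150, Q→Loc-1 6·19=114, R→Loc-2 5·16=80, S→Loc-2 3·11=33. Service 377; fixed 98; total 475.
{Loc-2, Loc-4}: P→Loc-2 6·25=150, Q→Loc-4 6·19=114, R→Loc-2 5·16=80, S→Loc-2 3·11=33. Service 377; fixed 107; total 484.
{Loc-1, Loc-2, Loc-4}: P→Loc-1 6·25=150, Q→Loc-1 6·19=114, R→Loc-2 5·16=80, S→Loc-2 3·11=33. Service 377; fixed 126; total 503.
{Loc-1, Loc-2, Loc-3, Loc-4}: service 377 + fixed 193 = 570
No other subset beats 475.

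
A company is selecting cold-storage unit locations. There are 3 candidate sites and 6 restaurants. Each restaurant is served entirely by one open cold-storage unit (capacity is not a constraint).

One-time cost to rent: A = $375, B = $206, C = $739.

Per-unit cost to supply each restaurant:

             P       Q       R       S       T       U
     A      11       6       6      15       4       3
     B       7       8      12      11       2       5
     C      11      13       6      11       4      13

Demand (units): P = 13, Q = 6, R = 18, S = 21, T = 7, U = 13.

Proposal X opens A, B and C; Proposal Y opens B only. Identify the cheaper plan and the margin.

Proposal X: {A, B, C}: P→B 7·13=91, Q→A 6·6=36, R→A 6·18=108, S→B 11·21=231, T→B 2·7=14, U→A 3·13=39. Service 519; fixed 1320; total 1839.
Proposal Y: {B}: P→B 7·13=91, Q→B 8·6=48, R→B 12·18=216, S→B 11·21=231, T→B 2·7=14, U→B 5·13=65. Service 665; fixed 206; total 871.
Difference: |1839 − 871| = 968.

Proposal Y is cheaper by 968.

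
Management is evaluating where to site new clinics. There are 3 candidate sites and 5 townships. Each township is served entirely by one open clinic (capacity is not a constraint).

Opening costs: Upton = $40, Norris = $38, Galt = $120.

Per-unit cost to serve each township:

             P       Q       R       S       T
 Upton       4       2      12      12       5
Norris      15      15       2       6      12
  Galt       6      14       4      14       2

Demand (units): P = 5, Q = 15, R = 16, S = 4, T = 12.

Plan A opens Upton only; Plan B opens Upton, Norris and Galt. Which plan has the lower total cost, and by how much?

Plan A: {Upton}: P→Upton 4·5=20, Q→Upton 2·15=30, R→Upton 12·16=192, S→Upton 12·4=48, T→Upton 5·12=60. Service 350; fixed 40; total 390.
Plan B: {Upton, Norris, Galt}: P→Upton 4·5=20, Q→Upton 2·15=30, R→Norris 2·16=32, S→Norris 6·4=24, T→Galt 2·12=24. Service 130; fixed 198; total 328.
Difference: |390 − 328| = 62.

Plan B is cheaper by 62.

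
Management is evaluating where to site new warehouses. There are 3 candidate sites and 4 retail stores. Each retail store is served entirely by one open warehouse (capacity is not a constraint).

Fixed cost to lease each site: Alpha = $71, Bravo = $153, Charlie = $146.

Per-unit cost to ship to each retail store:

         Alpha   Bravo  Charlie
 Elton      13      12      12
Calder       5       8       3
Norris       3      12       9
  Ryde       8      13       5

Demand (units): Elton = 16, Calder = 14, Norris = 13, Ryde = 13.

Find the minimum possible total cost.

For any fixed open set, each retail store goes to its cheapest open site; total = fixed + service.
{Alpha}: Elton→Alpha 13·16=208, Calder→Alpha 5·14=70, Norris→Alpha 3·13=39, Ryde→Alpha 8·13=104. Service 421; fixed 71; total 492.
{Alpha, Charlie}: service 338 + fixed 217 = 555
{Charlie}: service 416 + fixed 146 = 562
{Alpha, Bravo, Charlie}: Elton→Bravo 12·16=192, Calder→Charlie 3·14=42, Norris→Alpha 3·13=39, Ryde→Charlie 5·13=65. Service 338; fixed 370; total 708.
No other subset beats 492.

Minimum total cost: 492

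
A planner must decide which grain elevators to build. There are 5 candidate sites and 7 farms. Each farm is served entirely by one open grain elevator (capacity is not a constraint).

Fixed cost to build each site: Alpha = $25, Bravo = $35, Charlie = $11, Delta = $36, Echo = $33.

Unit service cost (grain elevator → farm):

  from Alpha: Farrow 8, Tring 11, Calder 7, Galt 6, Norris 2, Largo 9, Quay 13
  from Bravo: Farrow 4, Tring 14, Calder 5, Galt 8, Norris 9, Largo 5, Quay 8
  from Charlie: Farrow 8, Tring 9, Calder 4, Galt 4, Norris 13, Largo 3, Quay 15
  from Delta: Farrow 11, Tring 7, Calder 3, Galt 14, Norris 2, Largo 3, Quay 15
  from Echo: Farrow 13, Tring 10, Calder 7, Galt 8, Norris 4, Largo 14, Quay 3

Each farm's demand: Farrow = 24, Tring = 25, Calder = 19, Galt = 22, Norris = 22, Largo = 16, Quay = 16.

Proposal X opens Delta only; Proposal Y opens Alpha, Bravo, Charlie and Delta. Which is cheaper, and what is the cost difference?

Proposal X: {Delta}: Farrow→Delta 11·24=264, Tring→Delta 7·25=175, Calder→Delta 3·19=57, Galt→Delta 14·22=308, Norris→Delta 2·22=44, Largo→Delta 3·16=48, Quay→Delta 15·16=240. Service 1136; fixed 36; total 1172.
Proposal Y: {Alpha, Bravo, Charlie, Delta}: Farrow→Bravo 4·24=96, Tring→Delta 7·25=175, Calder→Delta 3·19=57, Galt→Charlie 4·22=88, Norris→Alpha 2·22=44, Largo→Charlie 3·16=48, Quay→Bravo 8·16=128. Service 636; fixed 107; total 743.
Difference: |1172 − 743| = 429.

Proposal Y is cheaper by 429.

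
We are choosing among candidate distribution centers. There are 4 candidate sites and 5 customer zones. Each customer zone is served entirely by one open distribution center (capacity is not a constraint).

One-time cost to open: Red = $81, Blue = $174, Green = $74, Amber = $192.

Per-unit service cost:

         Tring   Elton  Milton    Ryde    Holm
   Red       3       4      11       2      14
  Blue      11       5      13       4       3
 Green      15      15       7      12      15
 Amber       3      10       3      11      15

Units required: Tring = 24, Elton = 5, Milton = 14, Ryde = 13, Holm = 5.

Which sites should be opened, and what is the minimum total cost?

Open Red only; minimum total cost 423.

For any fixed open set, each customer zone goes to its cheapest open site; total = fixed + service.
{Red}: Tring→Red 3·24=72, Elton→Red 4·5=20, Milton→Red 11·14=154, Ryde→Red 2·13=26, Holm→Red 14·5=70. Service 342; fixed 81; total 423.
{Red, Green}: Tring→Red 3·24=72, Elton→Red 4·5=20, Milton→Green 7·14=98, Ryde→Red 2·13=26, Holm→Red 14·5=70. Service 286; fixed 155; total 441.
{Red, Amber}: Tring→Red 3·24=72, Elton→Red 4·5=20, Milton→Amber 3·14=42, Ryde→Red 2·13=26, Holm→Red 14·5=70. Service 230; fixed 273; total 503.
{Red, Blue, Green, Amber}: service 175 + fixed 521 = 696
No other subset beats 423.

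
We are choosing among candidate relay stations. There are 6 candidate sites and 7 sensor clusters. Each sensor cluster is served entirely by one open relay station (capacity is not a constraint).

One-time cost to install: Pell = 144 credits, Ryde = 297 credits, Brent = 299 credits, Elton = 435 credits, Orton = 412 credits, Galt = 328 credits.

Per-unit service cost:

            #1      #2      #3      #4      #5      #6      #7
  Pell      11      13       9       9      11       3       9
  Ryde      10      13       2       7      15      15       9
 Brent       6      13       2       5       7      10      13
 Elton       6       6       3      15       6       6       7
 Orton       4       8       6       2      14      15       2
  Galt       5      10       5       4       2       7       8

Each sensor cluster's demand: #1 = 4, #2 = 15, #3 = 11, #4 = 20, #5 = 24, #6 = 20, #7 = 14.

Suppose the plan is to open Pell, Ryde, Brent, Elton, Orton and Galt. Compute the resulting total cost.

Total cost: 2219

Each sensor cluster is assigned to its cheapest site among the open ones.
{Pell, Ryde, Brent, Elton, Orton, Galt}: #1→Orton 4·4=16, #2→Elton 6·15=90, #3→Ryde 2·11=22, #4→Orton 2·20=40, #5→Galt 2·24=48, #6→Pell 3·20=60, #7→Orton 2·14=28. Service 304; fixed 1915; total 2219.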